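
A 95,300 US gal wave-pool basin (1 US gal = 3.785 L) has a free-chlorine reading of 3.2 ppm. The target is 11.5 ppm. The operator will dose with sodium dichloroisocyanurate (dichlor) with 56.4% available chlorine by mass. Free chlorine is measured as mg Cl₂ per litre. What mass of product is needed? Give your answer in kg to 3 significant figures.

5.31 kg

Volume: 95,300 US gal × 3.785 L/gal = 360,710 L.
Chlorine deficit: 11.5 − 3.2 = 8.3 ppm = 8.3 mg/L as Cl₂.
Cl₂ equivalent needed: 8.3 mg/L × 360,710 L = 2,994,000 mg = 2994 g.
Product at 56.4% available chlorine: 2994 / 0.564 = 5308 g.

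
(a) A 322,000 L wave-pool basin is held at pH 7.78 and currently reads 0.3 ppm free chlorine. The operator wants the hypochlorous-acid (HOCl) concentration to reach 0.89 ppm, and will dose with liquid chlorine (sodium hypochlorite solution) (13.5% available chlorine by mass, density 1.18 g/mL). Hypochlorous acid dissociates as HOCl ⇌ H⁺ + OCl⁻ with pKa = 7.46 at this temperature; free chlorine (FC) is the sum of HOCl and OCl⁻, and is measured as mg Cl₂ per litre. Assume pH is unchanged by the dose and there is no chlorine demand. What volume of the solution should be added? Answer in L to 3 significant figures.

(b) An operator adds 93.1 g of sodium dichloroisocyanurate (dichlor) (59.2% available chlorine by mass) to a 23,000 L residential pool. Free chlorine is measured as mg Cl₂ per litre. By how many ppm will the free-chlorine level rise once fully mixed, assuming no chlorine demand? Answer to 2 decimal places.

(a) [OCl⁻]/[HOCl] = 10^(pH − pKa) = 10^(7.78 − 7.46) = 2.089; fraction as HOCl = 1/(1 + 2.089) = 0.3237.
(a) Free chlorine required for 0.89 ppm HOCl: 0.89 / 0.3237 = 2.749 ppm.
(a) FC to add: 2.749 − 0.3 = 2.449 mg/L as Cl₂.
(a) Cl₂ equivalent: 2.449 mg/L × 322,000 L = 788.7 g.
(a) Product at 13.5% available Cl: 788.7 / 0.135 = 5842 g.
(a) Volume: 5842 g ÷ 1.18 g/mL = 4951 mL.

(b) Available chlorine delivered: 93.1 g × 0.592 = 55.12 g as Cl₂.
(b) Concentration rise: 55.12 g / 23,000 L = 2.396 mg/L = 2.40 ppm.

(a) 4.95 L; (b) 2.40 ppm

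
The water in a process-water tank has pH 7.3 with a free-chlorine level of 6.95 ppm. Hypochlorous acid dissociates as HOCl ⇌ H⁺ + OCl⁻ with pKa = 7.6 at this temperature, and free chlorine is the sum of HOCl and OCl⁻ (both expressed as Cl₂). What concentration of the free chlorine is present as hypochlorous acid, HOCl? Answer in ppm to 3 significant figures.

4.63 ppm

[OCl⁻]/[HOCl] = 10^(pH − pKa) = 10^(7.3 − 7.6) = 10^-0.30 = 0.5012.
Fraction as HOCl = 1 / (1 + 0.5012) = 0.6661.
HOCl = 0.6661 × 6.95 ppm = 4.63 ppm.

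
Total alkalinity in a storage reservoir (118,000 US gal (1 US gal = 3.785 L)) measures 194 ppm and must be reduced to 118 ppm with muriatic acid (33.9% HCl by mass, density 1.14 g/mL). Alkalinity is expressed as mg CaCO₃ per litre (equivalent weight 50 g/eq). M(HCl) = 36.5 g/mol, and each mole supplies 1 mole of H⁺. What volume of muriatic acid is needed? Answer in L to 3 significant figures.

64.1 L

Volume: 118,000 US gal × 3.785 L/gal = 446,630 L.
Alkalinity to neutralize: (194 − 118) = 76 mg/L as CaCO₃ × 446,630 L = 33,940 g as CaCO₃.
Equivalents of H⁺ required: 33,940 ÷ 50 g/eq = 678.9 eq = 678.9 mol HCl.
Mass of HCl: 678.9 × 36.5 = 24,780 g.
Mass of 33.9% solution: 24,780 / 0.339 = 73,090 g.
Volume: 73,090 g ÷ 1.14 g/mL = 64,120 mL.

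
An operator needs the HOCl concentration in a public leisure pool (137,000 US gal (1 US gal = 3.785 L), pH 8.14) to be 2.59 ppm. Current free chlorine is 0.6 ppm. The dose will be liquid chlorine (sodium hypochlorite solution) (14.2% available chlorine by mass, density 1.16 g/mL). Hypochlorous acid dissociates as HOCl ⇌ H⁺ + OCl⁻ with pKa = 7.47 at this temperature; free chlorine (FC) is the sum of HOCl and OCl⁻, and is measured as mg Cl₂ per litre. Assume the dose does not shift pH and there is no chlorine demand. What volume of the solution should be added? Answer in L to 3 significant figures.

Volume: 137,000 US gal × 3.785 L/gal = 518,545 L.
[OCl⁻]/[HOCl] = 10^(pH − pKa) = 10^(8.14 − 7.47) = 4.677; fraction as HOCl = 1/(1 + 4.677) = 0.1761.
Free chlorine required for 2.59 ppm HOCl: 2.59 / 0.1761 = 14.7 ppm.
FC to add: 14.7 − 0.6 = 14.1 mg/L as Cl₂.
Cl₂ equivalent: 14.1 mg/L × 518,545 L = 7314 g.
Product at 14.2% available Cl: 7314 / 0.142 = 51,510 g.
Volume: 51,510 g ÷ 1.16 g/mL = 44,400 mL.

44.4 L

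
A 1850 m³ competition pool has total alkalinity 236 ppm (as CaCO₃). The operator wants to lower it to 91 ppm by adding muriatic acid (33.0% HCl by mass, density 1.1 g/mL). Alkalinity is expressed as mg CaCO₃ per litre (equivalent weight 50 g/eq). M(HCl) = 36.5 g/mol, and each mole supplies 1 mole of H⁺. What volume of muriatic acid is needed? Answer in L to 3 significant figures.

539 L

Volume: 1850 m³ = 1,850,000 L.
Alkalinity to neutralize: (236 − 91) = 145 mg/L as CaCO₃ × 1,850,000 L = 268,200 g as CaCO₃.
Equivalents of H⁺ required: 268,200 ÷ 50 g/eq = 5365 eq = 5365 mol HCl.
Mass of HCl: 5365 × 36.5 = 195,800 g.
Mass of 33.0% solution: 195,800 / 0.33 = 593,400 g.
Volume: 593,400 g ÷ 1.1 g/mL = 539,500 mL.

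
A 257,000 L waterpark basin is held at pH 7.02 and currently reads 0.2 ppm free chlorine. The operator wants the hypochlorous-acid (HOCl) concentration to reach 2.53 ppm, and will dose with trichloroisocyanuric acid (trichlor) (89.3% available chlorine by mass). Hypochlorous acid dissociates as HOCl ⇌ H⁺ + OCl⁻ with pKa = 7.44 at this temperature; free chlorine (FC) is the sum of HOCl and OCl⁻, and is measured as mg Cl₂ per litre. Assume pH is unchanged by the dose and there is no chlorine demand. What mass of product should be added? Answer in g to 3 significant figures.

[OCl⁻]/[HOCl] = 10^(pH − pKa) = 10^(7.02 − 7.44) = 0.3802; fraction as HOCl = 1/(1 + 0.3802) = 0.7245.
Free chlorine required for 2.53 ppm HOCl: 2.53 / 0.7245 = 3.492 ppm.
FC to add: 3.492 − 0.2 = 3.292 mg/L as Cl₂.
Cl₂ equivalent: 3.292 mg/L × 257,000 L = 846 g.
Product at 89.3% available Cl: 846 / 0.893 = 947.4 g.

947 g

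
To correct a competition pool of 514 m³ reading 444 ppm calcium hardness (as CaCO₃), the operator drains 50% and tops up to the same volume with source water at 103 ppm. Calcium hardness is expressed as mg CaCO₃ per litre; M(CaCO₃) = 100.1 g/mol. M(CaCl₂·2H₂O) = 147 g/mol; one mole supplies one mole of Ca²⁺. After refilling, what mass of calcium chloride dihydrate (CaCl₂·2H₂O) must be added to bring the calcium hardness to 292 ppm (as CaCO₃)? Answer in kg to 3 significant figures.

Volume: 514 m³ = 514,000 L.
After draining 50% and refilling: 444 × 0.50 + 103 × 0.50 = 273.5 ppm.
Deficit to target: 292 − 273.5 = 18.5 mg/L.
As CaCO₃: 18.5 mg/L × 514,000 L = 9509 g; ÷ 100.1 = 95 mol Ca²⁺.
Mass: 95 × 147 = 13,960 g.

14.0 kg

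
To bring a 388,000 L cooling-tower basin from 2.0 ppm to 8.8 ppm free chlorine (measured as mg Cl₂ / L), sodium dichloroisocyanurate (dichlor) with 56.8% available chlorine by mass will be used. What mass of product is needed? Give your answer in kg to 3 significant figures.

4.65 kg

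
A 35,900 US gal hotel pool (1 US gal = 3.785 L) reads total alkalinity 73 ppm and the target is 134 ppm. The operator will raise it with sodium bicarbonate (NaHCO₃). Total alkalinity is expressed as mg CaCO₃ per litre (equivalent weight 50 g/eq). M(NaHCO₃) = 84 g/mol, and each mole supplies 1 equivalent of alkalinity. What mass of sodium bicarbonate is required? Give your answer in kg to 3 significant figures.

13.9 kg

Volume: 35,900 US gal × 3.785 L/gal = 135,882 L.
Alkalinity to add: (134 − 73) = 61 mg/L as CaCO₃ × 135,882 L = 8289 g as CaCO₃.
Equivalents: 8289 g ÷ 50 g/eq = 165.8 eq.
NaHCO₃ supplies 1 eq per mole → 165.8 mol.
Mass: 165.8 mol × 84 g/mol = 13,930 g.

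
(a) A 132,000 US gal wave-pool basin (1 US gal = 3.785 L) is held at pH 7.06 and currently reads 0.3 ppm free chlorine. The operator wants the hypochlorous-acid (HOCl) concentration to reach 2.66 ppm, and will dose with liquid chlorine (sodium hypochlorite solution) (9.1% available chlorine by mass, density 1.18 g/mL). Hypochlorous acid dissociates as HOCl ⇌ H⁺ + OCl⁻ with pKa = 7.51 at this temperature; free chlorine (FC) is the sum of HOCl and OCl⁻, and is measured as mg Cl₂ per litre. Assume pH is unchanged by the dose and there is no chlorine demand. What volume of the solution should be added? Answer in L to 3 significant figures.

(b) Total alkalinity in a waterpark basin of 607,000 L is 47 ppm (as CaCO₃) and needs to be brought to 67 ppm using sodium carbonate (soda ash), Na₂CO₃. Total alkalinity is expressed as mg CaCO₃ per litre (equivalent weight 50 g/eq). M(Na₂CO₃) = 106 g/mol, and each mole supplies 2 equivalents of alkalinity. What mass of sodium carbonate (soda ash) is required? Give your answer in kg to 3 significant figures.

(a) Volume: 132,000 US gal × 3.785 L/gal = 499,620 L.
(a) [OCl⁻]/[HOCl] = 10^(pH − pKa) = 10^(7.06 − 7.51) = 0.3548; fraction as HOCl = 1/(1 + 0.3548) = 0.7381.
(a) Free chlorine required for 2.66 ppm HOCl: 2.66 / 0.7381 = 3.604 ppm.
(a) FC to add: 3.604 − 0.3 = 3.304 mg/L as Cl₂.
(a) Cl₂ equivalent: 3.304 mg/L × 499,620 L = 1651 g.
(a) Product at 9.1% available Cl: 1651 / 0.091 = 18,140 g.
(a) Volume: 18,140 g ÷ 1.18 g/mL = 15,370 mL.

(b) Alkalinity to add: (67 − 47) = 20 mg/L as CaCO₃ × 607,000 L = 12,140 g as CaCO₃.
(b) Equivalents: 12,140 g ÷ 50 g/eq = 242.8 eq.
(b) Each mole of Na₂CO₃ supplies 2 eq, so 242.8 / 2 = 121.4 mol.
(b) Mass: 121.4 mol × 106 g/mol = 12,870 g.

(a) 15.4 L; (b) 12.9 kg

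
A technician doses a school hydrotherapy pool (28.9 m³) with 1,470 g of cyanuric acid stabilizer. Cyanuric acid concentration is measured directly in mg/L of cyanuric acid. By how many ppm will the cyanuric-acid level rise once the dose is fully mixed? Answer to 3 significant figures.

Volume: 28.9 m³ = 28,900 L.
Rise: 1,470 g / 28,900 L × 1000 = 50.87 mg/L.

50.9 ppm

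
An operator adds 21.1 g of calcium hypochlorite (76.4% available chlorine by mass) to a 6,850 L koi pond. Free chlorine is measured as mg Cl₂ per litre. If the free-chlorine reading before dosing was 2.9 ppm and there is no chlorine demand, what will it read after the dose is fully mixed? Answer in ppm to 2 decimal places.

5.25 ppm

Available chlorine delivered: 21.1 g × 0.764 = 16.12 g as Cl₂.
Concentration rise: 16.12 g / 6,850 L = 2.353 mg/L = 2.35 ppm.
Final FC: 2.9 + 2.35 = 5.25 ppm.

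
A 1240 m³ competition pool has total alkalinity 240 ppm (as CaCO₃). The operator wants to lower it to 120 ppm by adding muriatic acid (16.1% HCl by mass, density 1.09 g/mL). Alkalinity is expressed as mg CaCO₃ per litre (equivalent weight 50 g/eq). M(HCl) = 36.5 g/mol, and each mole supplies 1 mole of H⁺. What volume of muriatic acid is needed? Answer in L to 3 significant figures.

Volume: 1240 m³ = 1,240,000 L.
Alkalinity to neutralize: (240 − 120) = 120 mg/L as CaCO₃ × 1,240,000 L = 148,800 g as CaCO₃.
Equivalents of H⁺ required: 148,800 ÷ 50 g/eq = 2976 eq = 2976 mol HCl.
Mass of HCl: 2976 × 36.5 = 108,600 g.
Mass of 16.1% solution: 108,600 / 0.161 = 674,700 g.
Volume: 674,700 g ÷ 1.09 g/mL = 619,000 mL.

619 L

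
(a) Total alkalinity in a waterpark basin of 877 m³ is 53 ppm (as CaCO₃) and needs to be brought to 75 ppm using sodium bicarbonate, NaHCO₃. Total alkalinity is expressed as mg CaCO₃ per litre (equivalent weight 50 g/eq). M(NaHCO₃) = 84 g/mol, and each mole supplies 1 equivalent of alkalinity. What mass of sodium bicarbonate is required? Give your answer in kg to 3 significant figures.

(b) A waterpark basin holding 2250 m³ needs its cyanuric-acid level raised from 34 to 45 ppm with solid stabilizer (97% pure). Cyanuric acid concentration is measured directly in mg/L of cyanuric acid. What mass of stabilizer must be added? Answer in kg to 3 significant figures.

(a) Volume: 877 m³ = 877,000 L.
(a) Alkalinity to add: (75 − 53) = 22 mg/L as CaCO₃ × 877,000 L = 19,290 g as CaCO₃.
(a) Equivalents: 19,290 g ÷ 50 g/eq = 385.9 eq.
(a) NaHCO₃ supplies 1 eq per mole → 385.9 mol.
(a) Mass: 385.9 mol × 84 g/mol = 32,410 g.

(b) Volume: 2250 m³ = 2,250,000 L.
(b) CYA to add: (45 − 34) = 11 mg/L × 2,250,000 L = 24,750 g cyanuric acid.
(b) At 97% purity: 24,750 / 0.97 = 25,520 g product.

(a) 32.4 kg; (b) 25.5 kg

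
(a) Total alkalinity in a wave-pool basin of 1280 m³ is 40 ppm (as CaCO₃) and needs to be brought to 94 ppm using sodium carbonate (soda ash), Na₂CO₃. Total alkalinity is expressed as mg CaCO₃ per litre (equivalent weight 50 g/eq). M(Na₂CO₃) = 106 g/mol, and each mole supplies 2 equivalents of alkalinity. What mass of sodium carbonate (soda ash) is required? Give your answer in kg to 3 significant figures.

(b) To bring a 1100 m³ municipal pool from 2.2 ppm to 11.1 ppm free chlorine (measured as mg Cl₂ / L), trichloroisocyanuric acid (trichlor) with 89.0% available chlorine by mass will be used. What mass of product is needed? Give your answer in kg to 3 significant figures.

(a) Volume: 1280 m³ = 1,280,000 L.
(a) Alkalinity to add: (94 − 40) = 54 mg/L as CaCO₃ × 1,280,000 L = 69,120 g as CaCO₃.
(a) Equivalents: 69,120 g ÷ 50 g/eq = 1382 eq.
(a) Each mole of Na₂CO₃ supplies 2 eq, so 1382 / 2 = 691.2 mol.
(a) Mass: 691.2 mol × 106 g/mol = 73,270 g.

(b) Volume: 1100 m³ = 1,100,000 L.
(b) Chlorine deficit: 11.1 − 2.2 = 8.9 ppm = 8.9 mg/L as Cl₂.
(b) Cl₂ equivalent needed: 8.9 mg/L × 1,100,000 L = 9,790,000 mg = 9790 g.
(b) Product at 89.0% available chlorine: 9790 / 0.89 = 11,000 g.

(a) 73.3 kg; (b) 11.0 kg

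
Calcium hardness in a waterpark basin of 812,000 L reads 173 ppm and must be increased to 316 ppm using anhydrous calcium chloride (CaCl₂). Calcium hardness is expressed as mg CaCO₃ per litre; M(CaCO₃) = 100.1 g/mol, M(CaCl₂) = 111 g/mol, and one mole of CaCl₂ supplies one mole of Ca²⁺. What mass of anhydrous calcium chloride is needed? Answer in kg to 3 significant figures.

129 kg

Hardness to add: (316 − 173) = 143 mg/L as CaCO₃ × 812,000 L = 116,100 g as CaCO₃.
Moles of Ca²⁺ (1 mol Ca²⁺ ≡ 1 mol CaCO₃): 116,100 / 100.1 g/mol = 1160 mol.
Mass of CaCl₂: 1160 × 111 = 128,800 g.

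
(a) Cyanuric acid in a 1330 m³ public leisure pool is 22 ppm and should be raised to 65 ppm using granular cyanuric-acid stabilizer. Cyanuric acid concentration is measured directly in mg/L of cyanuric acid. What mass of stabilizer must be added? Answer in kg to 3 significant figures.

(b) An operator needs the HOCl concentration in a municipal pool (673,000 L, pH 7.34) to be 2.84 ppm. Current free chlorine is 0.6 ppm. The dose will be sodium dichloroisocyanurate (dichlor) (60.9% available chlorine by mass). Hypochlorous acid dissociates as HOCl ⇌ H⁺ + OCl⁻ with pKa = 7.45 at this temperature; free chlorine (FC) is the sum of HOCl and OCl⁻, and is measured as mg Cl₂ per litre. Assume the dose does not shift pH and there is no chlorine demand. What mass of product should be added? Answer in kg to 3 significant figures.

(a) Volume: 1330 m³ = 1,330,000 L.
(a) CYA to add: (65 − 22) = 43 mg/L × 1,330,000 L = 57,190 g cyanuric acid.

(b) [OCl⁻]/[HOCl] = 10^(pH − pKa) = 10^(7.34 − 7.45) = 0.7762; fraction as HOCl = 1/(1 + 0.7762) = 0.563.
(b) Free chlorine required for 2.84 ppm HOCl: 2.84 / 0.563 = 5.045 ppm.
(b) FC to add: 5.045 − 0.6 = 4.445 mg/L as Cl₂.
(b) Cl₂ equivalent: 4.445 mg/L × 673,000 L = 2991 g.
(b) Product at 60.9% available Cl: 2991 / 0.609 = 4912 g.

(a) 57.2 kg; (b) 4.91 kg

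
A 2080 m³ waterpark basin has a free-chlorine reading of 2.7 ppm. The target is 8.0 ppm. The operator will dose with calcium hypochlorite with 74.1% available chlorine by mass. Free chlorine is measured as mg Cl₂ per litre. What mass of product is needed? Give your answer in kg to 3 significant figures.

14.9 kg

Volume: 2080 m³ = 2,080,000 L.
Chlorine deficit: 8.0 − 2.7 = 5.3 ppm = 5.3 mg/L as Cl₂.
Cl₂ equivalent needed: 5.3 mg/L × 2,080,000 L = 11,020,000 mg = 11,020 g.
Product at 74.1% available chlorine: 11,020 / 0.741 = 14,880 g.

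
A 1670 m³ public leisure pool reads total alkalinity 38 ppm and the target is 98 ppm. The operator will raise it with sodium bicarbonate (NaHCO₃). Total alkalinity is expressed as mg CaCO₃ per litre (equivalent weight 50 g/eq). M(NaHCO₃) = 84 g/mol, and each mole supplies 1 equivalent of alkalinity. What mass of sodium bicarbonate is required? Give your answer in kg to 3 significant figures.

Volume: 1670 m³ = 1,670,000 L.
Alkalinity to add: (98 − 38) = 60 mg/L as CaCO₃ × 1,670,000 L = 100,200 g as CaCO₃.
Equivalents: 100,200 g ÷ 50 g/eq = 2004 eq.
NaHCO₃ supplies 1 eq per mole → 2004 mol.
Mass: 2004 mol × 84 g/mol = 168,300 g.

168 kg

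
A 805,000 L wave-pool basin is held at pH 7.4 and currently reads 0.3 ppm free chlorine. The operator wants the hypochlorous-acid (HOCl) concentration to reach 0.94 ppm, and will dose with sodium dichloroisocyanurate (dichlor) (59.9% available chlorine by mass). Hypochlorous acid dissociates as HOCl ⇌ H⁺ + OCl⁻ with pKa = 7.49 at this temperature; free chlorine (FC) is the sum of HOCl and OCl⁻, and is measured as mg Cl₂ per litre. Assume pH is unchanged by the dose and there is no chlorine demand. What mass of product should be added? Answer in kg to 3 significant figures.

[OCl⁻]/[HOCl] = 10^(pH − pKa) = 10^(7.4 − 7.49) = 0.8128; fraction as HOCl = 1/(1 + 0.8128) = 0.5516.
Free chlorine required for 0.94 ppm HOCl: 0.94 / 0.5516 = 1.704 ppm.
FC to add: 1.704 − 0.3 = 1.404 mg/L as Cl₂.
Cl₂ equivalent: 1.404 mg/L × 805,000 L = 1130 g.
Product at 59.9% available Cl: 1130 / 0.599 = 1887 g.

1.89 kg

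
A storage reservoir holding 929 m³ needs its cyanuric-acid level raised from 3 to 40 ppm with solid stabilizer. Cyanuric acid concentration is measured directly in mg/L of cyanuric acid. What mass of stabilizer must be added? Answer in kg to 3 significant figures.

34.4 kg

Volume: 929 m³ = 929,000 L.
CYA to add: (40 − 3) = 37 mg/L × 929,000 L = 34,370 g cyanuric acid.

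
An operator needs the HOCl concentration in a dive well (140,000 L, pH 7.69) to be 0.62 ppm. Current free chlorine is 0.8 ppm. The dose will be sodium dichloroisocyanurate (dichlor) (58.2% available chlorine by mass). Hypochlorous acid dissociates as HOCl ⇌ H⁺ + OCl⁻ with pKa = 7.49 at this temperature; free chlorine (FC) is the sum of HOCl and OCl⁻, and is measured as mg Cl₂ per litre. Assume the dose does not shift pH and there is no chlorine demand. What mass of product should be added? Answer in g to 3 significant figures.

[OCl⁻]/[HOCl] = 10^(pH − pKa) = 10^(7.69 − 7.49) = 1.585; fraction as HOCl = 1/(1 + 1.585) = 0.3869.
Free chlorine required for 0.62 ppm HOCl: 0.62 / 0.3869 = 1.603 ppm.
FC to add: 1.603 − 0.8 = 0.8026 mg/L as Cl₂.
Cl₂ equivalent: 0.8026 mg/L × 140,000 L = 112.4 g.
Product at 58.2% available Cl: 112.4 / 0.582 = 193.1 g.

193 g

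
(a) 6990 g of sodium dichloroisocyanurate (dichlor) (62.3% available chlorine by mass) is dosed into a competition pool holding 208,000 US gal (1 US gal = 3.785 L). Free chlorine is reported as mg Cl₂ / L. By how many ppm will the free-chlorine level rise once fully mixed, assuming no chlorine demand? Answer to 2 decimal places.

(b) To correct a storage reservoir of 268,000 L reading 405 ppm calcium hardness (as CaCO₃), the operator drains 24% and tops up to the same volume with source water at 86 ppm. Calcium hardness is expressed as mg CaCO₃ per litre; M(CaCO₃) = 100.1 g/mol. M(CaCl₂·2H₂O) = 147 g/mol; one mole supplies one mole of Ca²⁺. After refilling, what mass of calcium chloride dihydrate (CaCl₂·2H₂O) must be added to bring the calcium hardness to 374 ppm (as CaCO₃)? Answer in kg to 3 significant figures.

(a) Volume: 208,000 US gal × 3.785 L/gal = 787,280 L.
(a) Available chlorine delivered: 6990 g × 0.623 = 4355 g as Cl₂.
(a) Concentration rise: 4355 g / 787,280 L = 5.531 mg/L = 5.53 ppm.

(b) After draining 24% and refilling: 405 × 0.76 + 86 × 0.24 = 328.44 ppm.
(b) Deficit to target: 374 − 328.44 = 45.56 mg/L.
(b) As CaCO₃: 45.56 mg/L × 268,000 L = 12,210 g; ÷ 100.1 = 122 mol Ca²⁺.
(b) Mass: 122 × 147 = 17,930 g.

(a) 5.53 ppm; (b) 17.9 kg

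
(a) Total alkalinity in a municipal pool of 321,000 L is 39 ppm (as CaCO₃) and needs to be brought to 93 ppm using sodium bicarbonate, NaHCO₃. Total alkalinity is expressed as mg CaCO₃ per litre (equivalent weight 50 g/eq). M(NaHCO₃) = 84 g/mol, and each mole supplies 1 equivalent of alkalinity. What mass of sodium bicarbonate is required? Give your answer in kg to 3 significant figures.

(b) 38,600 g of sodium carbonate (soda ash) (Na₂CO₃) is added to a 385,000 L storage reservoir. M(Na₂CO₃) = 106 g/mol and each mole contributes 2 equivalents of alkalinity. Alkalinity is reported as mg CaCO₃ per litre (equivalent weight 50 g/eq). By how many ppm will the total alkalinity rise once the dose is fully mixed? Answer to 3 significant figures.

(a) Alkalinity to add: (93 − 39) = 54 mg/L as CaCO₃ × 321,000 L = 17,330 g as CaCO₃.
(a) Equivalents: 17,330 g ÷ 50 g/eq = 346.7 eq.
(a) NaHCO₃ supplies 1 eq per mole → 346.7 mol.
(a) Mass: 346.7 mol × 84 g/mol = 29,120 g.

(b) Moles of Na₂CO₃: 38,600 g ÷ 106 g/mol = 364.2 mol → 728.3 eq of alkalinity.
(b) As CaCO₃: 728.3 eq × 50 g/eq = 36,420 g.
(b) Rise: 36,420 g / 385,000 L × 1000 = 94.58 mg/L.

(a) 29.1 kg; (b) 94.6 ppm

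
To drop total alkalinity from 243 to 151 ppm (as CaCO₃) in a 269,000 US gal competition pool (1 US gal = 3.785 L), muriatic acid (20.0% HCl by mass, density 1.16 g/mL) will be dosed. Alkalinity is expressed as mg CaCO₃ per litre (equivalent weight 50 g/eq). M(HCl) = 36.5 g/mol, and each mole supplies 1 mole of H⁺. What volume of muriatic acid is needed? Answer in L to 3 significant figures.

295 L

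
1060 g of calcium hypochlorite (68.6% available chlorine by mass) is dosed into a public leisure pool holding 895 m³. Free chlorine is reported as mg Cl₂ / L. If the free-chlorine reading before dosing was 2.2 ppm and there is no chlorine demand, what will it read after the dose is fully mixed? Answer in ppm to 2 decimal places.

3.01 ppm

Volume: 895 m³ = 895,000 L.
Available chlorine delivered: 1060 g × 0.686 = 727.2 g as Cl₂.
Concentration rise: 727.2 g / 895,000 L = 0.8125 mg/L = 0.81 ppm.
Final FC: 2.2 + 0.81 = 3.01 ppm.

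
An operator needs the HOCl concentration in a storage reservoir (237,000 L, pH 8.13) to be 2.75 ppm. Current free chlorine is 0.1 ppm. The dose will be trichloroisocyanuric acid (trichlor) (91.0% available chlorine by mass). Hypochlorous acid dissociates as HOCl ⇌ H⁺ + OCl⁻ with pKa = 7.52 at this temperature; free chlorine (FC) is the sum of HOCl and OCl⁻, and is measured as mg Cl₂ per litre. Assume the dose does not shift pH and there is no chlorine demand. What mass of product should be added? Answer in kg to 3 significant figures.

[OCl⁻]/[HOCl] = 10^(pH − pKa) = 10^(8.13 − 7.52) = 4.074; fraction as HOCl = 1/(1 + 4.074) = 0.1971.
Free chlorine required for 2.75 ppm HOCl: 2.75 / 0.1971 = 13.95 ppm.
FC to add: 13.95 − 0.1 = 13.85 mg/L as Cl₂.
Cl₂ equivalent: 13.85 mg/L × 237,000 L = 3283 g.
Product at 91.0% available Cl: 3283 / 0.91 = 3608 g.

3.61 kg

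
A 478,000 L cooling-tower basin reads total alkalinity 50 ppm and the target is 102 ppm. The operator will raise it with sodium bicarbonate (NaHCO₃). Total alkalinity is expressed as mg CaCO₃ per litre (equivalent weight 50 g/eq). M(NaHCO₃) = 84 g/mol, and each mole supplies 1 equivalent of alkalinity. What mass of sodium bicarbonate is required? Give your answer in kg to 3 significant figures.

41.8 kg

Alkalinity to add: (102 − 50) = 52 mg/L as CaCO₃ × 478,000 L = 24,860 g as CaCO₃.
Equivalents: 24,860 g ÷ 50 g/eq = 497.1 eq.
NaHCO₃ supplies 1 eq per mole → 497.1 mol.
Mass: 497.1 mol × 84 g/mol = 41,760 g.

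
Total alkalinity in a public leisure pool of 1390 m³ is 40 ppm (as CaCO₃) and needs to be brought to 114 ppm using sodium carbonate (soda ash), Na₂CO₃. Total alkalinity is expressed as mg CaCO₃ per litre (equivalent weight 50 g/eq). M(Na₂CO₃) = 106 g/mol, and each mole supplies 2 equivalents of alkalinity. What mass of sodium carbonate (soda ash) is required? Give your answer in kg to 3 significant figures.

109 kg

Volume: 1390 m³ = 1,390,000 L.
Alkalinity to add: (114 − 40) = 74 mg/L as CaCO₃ × 1,390,000 L = 102,900 g as CaCO₃.
Equivalents: 102,900 g ÷ 50 g/eq = 2057 eq.
Each mole of Na₂CO₃ supplies 2 eq, so 2057 / 2 = 1029 mol.
Mass: 1029 mol × 106 g/mol = 109,000 g.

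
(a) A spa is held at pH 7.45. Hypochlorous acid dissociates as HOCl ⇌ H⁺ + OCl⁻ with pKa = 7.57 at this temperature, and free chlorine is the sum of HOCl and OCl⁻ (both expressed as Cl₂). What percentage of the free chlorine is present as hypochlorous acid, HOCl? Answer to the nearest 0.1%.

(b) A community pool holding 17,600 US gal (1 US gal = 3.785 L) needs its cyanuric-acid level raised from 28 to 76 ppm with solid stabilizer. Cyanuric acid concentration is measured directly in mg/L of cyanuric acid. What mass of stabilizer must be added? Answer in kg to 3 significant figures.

(a) 56.9%; (b) 3.20 kg

(a) [OCl⁻]/[HOCl] = 10^(pH − pKa) = 10^(7.45 − 7.57) = 10^-0.12 = 0.7586.
(a) Fraction as HOCl = 1 / (1 + 0.7586) = 0.5686.

(b) Volume: 17,600 US gal × 3.785 L/gal = 66,616 L.
(b) CYA to add: (76 − 28) = 48 mg/L × 66,616 L = 3198 g cyanuric acid.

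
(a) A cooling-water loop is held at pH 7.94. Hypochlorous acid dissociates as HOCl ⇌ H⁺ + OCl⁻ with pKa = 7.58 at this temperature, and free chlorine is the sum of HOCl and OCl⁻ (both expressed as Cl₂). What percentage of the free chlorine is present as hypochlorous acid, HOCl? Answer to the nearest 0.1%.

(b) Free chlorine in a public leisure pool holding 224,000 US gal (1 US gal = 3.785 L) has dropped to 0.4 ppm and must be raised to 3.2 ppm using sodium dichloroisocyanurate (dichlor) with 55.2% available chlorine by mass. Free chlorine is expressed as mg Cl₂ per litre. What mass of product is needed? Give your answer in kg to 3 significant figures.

(a) 30.4%; (b) 4.30 kg

(a) [OCl⁻]/[HOCl] = 10^(pH − pKa) = 10^(7.94 − 7.58) = 10^0.36 = 2.291.
(a) Fraction as HOCl = 1 / (1 + 2.291) = 0.3039.

(b) Volume: 224,000 US gal × 3.785 L/gal = 847,840 L.
(b) Chlorine deficit: 3.2 − 0.4 = 2.8 ppm = 2.8 mg/L as Cl₂.
(b) Cl₂ equivalent needed: 2.8 mg/L × 847,840 L = 2,374,000 mg = 2374 g.
(b) Product at 55.2% available chlorine: 2374 / 0.552 = 4301 g.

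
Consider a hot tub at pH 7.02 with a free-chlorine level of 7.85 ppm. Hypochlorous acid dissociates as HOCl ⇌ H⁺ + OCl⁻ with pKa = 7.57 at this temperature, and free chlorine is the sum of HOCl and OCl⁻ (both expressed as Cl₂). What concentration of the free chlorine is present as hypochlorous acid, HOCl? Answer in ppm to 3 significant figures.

[OCl⁻]/[HOCl] = 10^(pH − pKa) = 10^(7.02 − 7.57) = 10^-0.55 = 0.2818.
Fraction as HOCl = 1 / (1 + 0.2818) = 0.7801.
HOCl = 0.7801 × 7.85 ppm = 6.124 ppm.

6.12 ppm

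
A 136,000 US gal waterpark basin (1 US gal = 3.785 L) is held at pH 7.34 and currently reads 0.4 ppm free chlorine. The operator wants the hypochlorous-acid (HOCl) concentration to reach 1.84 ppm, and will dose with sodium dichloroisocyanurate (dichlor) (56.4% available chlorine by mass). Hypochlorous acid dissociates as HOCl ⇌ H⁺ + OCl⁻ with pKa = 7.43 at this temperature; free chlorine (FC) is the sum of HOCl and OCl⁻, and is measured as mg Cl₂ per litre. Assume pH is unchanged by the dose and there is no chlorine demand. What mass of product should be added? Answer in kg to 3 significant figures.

2.68 kg

Volume: 136,000 US gal × 3.785 L/gal = 514,760 L.
[OCl⁻]/[HOCl] = 10^(pH − pKa) = 10^(7.34 − 7.43) = 0.8128; fraction as HOCl = 1/(1 + 0.8128) = 0.5516.
Free chlorine required for 1.84 ppm HOCl: 1.84 / 0.5516 = 3.336 ppm.
FC to add: 3.336 − 0.4 = 2.936 mg/L as Cl₂.
Cl₂ equivalent: 2.936 mg/L × 514,760 L = 1511 g.
Product at 56.4% available Cl: 1511 / 0.564 = 2679 g.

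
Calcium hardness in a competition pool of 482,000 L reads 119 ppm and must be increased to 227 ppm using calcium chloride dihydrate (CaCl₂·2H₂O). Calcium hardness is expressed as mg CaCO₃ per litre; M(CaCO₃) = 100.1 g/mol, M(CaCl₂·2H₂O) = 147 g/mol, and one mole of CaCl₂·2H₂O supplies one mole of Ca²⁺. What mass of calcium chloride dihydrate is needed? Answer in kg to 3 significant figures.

Hardness to add: (227 − 119) = 108 mg/L as CaCO₃ × 482,000 L = 52,060 g as CaCO₃.
Moles of Ca²⁺ (1 mol Ca²⁺ ≡ 1 mol CaCO₃): 52,060 / 100.1 g/mol = 520 mol.
Mass of CaCl₂·2H₂O: 520 × 147 = 76,450 g.

76.4 kg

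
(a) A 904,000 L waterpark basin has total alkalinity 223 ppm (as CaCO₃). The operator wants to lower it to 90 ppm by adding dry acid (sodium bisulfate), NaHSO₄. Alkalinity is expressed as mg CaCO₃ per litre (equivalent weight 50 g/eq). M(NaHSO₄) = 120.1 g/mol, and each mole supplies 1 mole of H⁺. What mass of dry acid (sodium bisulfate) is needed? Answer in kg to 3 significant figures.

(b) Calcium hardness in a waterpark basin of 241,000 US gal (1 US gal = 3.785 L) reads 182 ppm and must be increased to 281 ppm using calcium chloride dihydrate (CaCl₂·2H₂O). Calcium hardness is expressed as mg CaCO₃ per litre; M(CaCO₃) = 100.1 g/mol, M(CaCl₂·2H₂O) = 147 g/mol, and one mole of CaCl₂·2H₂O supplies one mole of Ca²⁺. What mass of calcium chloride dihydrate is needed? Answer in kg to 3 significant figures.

(a) 289 kg; (b) 133 kg

(a) Alkalinity to neutralize: (223 − 90) = 133 mg/L as CaCO₃ × 904,000 L = 120,200 g as CaCO₃.
(a) Equivalents of H⁺ required: 120,200 ÷ 50 g/eq = 2405 eq = 2405 mol NaHSO₄.
(a) Mass of NaHSO₄: 2405 × 120.1 = 288,800 g.

(b) Volume: 241,000 US gal × 3.785 L/gal = 912,185 L.
(b) Hardness to add: (281 − 182) = 99 mg/L as CaCO₃ × 912,185 L = 90,310 g as CaCO₃.
(b) Moles of Ca²⁺ (1 mol Ca²⁺ ≡ 1 mol CaCO₃): 90,310 / 100.1 g/mol = 902.2 mol.
(b) Mass of CaCl₂·2H₂O: 902.2 × 147 = 132,600 g.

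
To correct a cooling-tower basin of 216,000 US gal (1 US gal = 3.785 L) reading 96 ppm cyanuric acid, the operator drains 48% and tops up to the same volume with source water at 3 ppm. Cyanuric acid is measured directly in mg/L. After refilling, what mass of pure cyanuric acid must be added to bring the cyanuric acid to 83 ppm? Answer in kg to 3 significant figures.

25.9 kg

Volume: 216,000 US gal × 3.785 L/gal = 817,560 L.
After draining 48% and refilling: 96 × 0.52 + 3 × 0.48 = 51.36 ppm.
Deficit to target: 83 − 51.36 = 31.64 mg/L.
Mass: 31.64 mg/L × 817,560 L = 25,870 g cyanuric acid.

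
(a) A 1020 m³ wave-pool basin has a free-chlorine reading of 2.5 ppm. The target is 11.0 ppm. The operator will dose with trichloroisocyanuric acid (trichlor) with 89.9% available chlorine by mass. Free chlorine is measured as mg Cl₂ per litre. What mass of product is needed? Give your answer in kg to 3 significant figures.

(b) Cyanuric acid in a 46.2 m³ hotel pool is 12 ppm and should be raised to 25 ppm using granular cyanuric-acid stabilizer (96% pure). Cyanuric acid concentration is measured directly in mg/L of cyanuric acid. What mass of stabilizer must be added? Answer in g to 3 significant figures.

(a) Volume: 1020 m³ = 1,020,000 L.
(a) Chlorine deficit: 11.0 − 2.5 = 8.5 ppm = 8.5 mg/L as Cl₂.
(a) Cl₂ equivalent needed: 8.5 mg/L × 1,020,000 L = 8,670,000 mg = 8670 g.
(a) Product at 89.9% available chlorine: 8670 / 0.899 = 9644 g.

(b) Volume: 46.2 m³ = 46,200 L.
(b) CYA to add: (25 − 12) = 13 mg/L × 46,200 L = 600.6 g cyanuric acid.
(b) At 96% purity: 600.6 / 0.96 = 625.6 g product.

(a) 9.64 kg; (b) 626 g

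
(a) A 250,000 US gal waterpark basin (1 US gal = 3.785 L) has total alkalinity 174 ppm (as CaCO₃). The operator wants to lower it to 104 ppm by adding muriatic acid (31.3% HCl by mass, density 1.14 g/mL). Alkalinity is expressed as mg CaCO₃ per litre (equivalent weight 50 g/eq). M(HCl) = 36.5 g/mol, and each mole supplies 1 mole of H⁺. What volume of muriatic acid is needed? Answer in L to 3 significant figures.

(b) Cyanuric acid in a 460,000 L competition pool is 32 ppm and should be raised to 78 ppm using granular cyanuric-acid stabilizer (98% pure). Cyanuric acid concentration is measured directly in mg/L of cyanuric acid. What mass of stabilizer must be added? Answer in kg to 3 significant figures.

(a) 136 L; (b) 21.6 kg

(a) Volume: 250,000 US gal × 3.785 L/gal = 946,250 L.
(a) Alkalinity to neutralize: (174 − 104) = 70 mg/L as CaCO₃ × 946,250 L = 66,240 g as CaCO₃.
(a) Equivalents of H⁺ required: 66,240 ÷ 50 g/eq = 1325 eq = 1325 mol HCl.
(a) Mass of HCl: 1325 × 36.5 = 48,350 g.
(a) Mass of 31.3% solution: 48,350 / 0.313 = 154,500 g.
(a) Volume: 154,500 g ÷ 1.14 g/mL = 135,500 mL.

(b) CYA to add: (78 − 32) = 46 mg/L × 460,000 L = 21,160 g cyanuric acid.
(b) At 98% purity: 21,160 / 0.98 = 21,590 g product.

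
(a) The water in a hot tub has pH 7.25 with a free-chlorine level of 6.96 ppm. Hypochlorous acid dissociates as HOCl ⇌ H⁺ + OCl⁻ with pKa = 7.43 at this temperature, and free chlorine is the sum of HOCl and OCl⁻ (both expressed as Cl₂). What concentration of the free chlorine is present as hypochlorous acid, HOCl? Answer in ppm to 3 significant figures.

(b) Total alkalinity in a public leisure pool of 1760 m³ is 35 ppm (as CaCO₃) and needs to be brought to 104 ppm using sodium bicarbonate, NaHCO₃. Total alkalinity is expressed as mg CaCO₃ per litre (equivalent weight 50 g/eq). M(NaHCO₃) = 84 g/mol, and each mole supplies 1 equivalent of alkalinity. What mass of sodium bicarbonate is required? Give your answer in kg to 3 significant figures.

(a) 4.19 ppm; (b) 204 kg

(a) [OCl⁻]/[HOCl] = 10^(pH − pKa) = 10^(7.25 − 7.43) = 10^-0.18 = 0.6607.
(a) Fraction as HOCl = 1 / (1 + 0.6607) = 0.6022.
(a) HOCl = 0.6022 × 6.96 ppm = 4.191 ppm.

(b) Volume: 1760 m³ = 1,760,000 L.
(b) Alkalinity to add: (104 − 35) = 69 mg/L as CaCO₃ × 1,760,000 L = 121,400 g as CaCO₃.
(b) Equivalents: 121,400 g ÷ 50 g/eq = 2429 eq.
(b) NaHCO₃ supplies 1 eq per mole → 2429 mol.
(b) Mass: 2429 mol × 84 g/mol = 204,000 g.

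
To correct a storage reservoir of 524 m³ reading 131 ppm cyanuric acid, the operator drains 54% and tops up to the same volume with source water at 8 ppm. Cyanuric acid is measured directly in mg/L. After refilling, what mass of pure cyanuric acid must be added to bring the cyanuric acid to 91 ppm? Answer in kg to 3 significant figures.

Volume: 524 m³ = 524,000 L.
After draining 54% and refilling: 131 × 0.46 + 8 × 0.54 = 64.58 ppm.
Deficit to target: 91 − 64.58 = 26.42 mg/L.
Mass: 26.42 mg/L × 524,000 L = 13,840 g cyanuric acid.

13.8 kg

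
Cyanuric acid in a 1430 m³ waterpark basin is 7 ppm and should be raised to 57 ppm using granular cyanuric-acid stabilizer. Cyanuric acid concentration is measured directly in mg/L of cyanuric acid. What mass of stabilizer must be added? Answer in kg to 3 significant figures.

71.5 kg

Volume: 1430 m³ = 1,430,000 L.
CYA to add: (57 − 7) = 50 mg/L × 1,430,000 L = 71,500 g cyanuric acid.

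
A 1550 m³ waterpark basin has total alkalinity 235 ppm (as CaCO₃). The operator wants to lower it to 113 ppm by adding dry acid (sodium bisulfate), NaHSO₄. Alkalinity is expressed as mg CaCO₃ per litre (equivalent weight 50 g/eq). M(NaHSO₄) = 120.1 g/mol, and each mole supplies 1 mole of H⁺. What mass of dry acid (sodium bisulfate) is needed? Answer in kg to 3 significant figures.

454 kg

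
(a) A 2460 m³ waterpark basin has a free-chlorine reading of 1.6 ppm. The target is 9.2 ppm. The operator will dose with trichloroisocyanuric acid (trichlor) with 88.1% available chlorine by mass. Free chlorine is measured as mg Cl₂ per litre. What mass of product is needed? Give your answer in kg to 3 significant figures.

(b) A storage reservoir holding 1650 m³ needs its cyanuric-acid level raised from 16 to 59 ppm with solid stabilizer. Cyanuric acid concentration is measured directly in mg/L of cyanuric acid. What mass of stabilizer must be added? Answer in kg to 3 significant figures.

(a) Volume: 2460 m³ = 2,460,000 L.
(a) Chlorine deficit: 9.2 − 1.6 = 7.6 ppm = 7.6 mg/L as Cl₂.
(a) Cl₂ equivalent needed: 7.6 mg/L × 2,460,000 L = 18,700,000 mg = 18,700 g.
(a) Product at 88.1% available chlorine: 18,700 / 0.881 = 21,220 g.

(b) Volume: 1650 m³ = 1,650,000 L.
(b) CYA to add: (59 − 16) = 43 mg/L × 1,650,000 L = 70,950 g cyanuric acid.

(a) 21.2 kg; (b) 71.0 kg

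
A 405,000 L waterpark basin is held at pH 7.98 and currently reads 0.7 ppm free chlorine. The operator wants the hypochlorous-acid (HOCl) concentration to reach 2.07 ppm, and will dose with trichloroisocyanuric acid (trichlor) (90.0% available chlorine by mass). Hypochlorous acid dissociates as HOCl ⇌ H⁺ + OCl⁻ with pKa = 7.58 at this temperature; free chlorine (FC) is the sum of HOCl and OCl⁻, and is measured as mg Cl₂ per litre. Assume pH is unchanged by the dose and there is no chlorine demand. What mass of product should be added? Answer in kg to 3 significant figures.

[OCl⁻]/[HOCl] = 10^(pH − pKa) = 10^(7.98 − 7.58) = 2.512; fraction as HOCl = 1/(1 + 2.512) = 0.2847.
Free chlorine required for 2.07 ppm HOCl: 2.07 / 0.2847 = 7.27 ppm.
FC to add: 7.27 − 0.7 = 6.57 mg/L as Cl₂.
Cl₂ equivalent: 6.57 mg/L × 405,000 L = 2661 g.
Product at 90.0% available Cl: 2661 / 0.9 = 2956 g.

2.96 kg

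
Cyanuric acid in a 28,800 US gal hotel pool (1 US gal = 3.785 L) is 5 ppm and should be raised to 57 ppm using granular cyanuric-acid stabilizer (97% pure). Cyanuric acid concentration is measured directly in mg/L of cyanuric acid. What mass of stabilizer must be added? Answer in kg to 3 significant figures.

Volume: 28,800 US gal × 3.785 L/gal = 109,008 L.
CYA to add: (57 − 5) = 52 mg/L × 109,008 L = 5668 g cyanuric acid.
At 97% purity: 5668 / 0.97 = 5844 g product.

5.84 kg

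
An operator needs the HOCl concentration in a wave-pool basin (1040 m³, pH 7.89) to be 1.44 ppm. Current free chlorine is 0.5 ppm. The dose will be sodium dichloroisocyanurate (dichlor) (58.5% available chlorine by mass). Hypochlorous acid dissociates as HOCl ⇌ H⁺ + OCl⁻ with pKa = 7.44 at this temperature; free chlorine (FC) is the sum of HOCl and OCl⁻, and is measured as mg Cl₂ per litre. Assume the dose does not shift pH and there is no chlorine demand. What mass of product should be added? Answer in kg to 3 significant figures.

Volume: 1040 m³ = 1,040,000 L.
[OCl⁻]/[HOCl] = 10^(pH − pKa) = 10^(7.89 − 7.44) = 2.818; fraction as HOCl = 1/(1 + 2.818) = 0.2619.
Free chlorine required for 1.44 ppm HOCl: 1.44 / 0.2619 = 5.498 ppm.
FC to add: 5.498 − 0.5 = 4.998 mg/L as Cl₂.
Cl₂ equivalent: 4.998 mg/L × 1,040,000 L = 5198 g.
Product at 58.5% available Cl: 5198 / 0.585 = 8886 g.

8.89 kg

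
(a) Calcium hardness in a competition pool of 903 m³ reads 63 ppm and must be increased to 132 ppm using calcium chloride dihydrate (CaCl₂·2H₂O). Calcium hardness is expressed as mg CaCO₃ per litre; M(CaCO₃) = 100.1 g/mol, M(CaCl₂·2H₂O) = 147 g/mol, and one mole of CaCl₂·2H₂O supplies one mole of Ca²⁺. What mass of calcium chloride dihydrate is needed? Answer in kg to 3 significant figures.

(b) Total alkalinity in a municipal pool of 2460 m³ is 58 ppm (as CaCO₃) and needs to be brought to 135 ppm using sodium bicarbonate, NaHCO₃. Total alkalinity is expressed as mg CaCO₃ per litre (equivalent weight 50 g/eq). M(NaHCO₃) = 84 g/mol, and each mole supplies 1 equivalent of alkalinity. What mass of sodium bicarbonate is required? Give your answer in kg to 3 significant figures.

(a) 91.5 kg; (b) 318 kg

(a) Volume: 903 m³ = 903,000 L.
(a) Hardness to add: (132 − 63) = 69 mg/L as CaCO₃ × 903,000 L = 62,310 g as CaCO₃.
(a) Moles of Ca²⁺ (1 mol Ca²⁺ ≡ 1 mol CaCO₃): 62,310 / 100.1 g/mol = 622.4 mol.
(a) Mass of CaCl₂·2H₂O: 622.4 × 147 = 91,500 g.

(b) Volume: 2460 m³ = 2,460,000 L.
(b) Alkalinity to add: (135 − 58) = 77 mg/L as CaCO₃ × 2,460,000 L = 189,400 g as CaCO₃.
(b) Equivalents: 189,400 g ÷ 50 g/eq = 3788 eq.
(b) NaHCO₃ supplies 1 eq per mole → 3788 mol.
(b) Mass: 3788 mol × 84 g/mol = 318,200 g.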